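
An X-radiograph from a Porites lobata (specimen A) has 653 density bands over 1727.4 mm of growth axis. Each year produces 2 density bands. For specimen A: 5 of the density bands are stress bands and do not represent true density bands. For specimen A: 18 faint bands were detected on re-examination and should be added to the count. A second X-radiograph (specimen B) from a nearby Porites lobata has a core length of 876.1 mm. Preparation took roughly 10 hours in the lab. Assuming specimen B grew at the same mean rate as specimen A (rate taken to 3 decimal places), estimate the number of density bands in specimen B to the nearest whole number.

338 density bands

Specimen A: true density band count = 653 − 5 + 18 = 666.
Specimen A: dividing by 2 density bands per year: 666 / 2 = 333 years.
A: Mean rate = 1727.4 mm / 333 years ≈ 5.187 mm/year.
For B, 876.1 / 5.187 = 168.90 years; at 2 density bands per year that is 168.90 × 2 ≈ 338 density bands.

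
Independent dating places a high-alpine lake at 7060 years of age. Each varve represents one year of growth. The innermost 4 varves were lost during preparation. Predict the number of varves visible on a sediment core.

At one varve per year, 7060 years correspond to 7060 varves.
Less the 4 uncaptured varves: 7060 − 4 = 7056.

7056 varves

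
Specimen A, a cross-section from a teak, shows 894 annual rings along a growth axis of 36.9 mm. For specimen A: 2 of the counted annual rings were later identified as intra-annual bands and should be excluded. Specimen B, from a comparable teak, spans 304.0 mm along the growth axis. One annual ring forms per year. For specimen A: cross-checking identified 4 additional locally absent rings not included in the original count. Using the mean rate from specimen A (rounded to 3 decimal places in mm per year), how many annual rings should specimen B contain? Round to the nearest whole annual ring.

7415 annual rings

Specimen A: after corrections the count is 894 − 2 + 4 = 896 annual rings.
A: Extension rate ≈ 36.9 / 896 = 0.041 mm per year.
Specimen B: 304.0 mm / 0.041 mm per year = 7414.63 years ≈ 7415 annual rings.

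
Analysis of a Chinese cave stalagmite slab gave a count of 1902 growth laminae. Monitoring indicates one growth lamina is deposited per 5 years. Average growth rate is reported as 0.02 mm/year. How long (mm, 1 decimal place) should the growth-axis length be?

190.2 mm

At 5 years per growth lamina, 1902 × 5 = 9510 years.
Predicted length = 0.02 mm/year × 9510 years = 190.2 mm.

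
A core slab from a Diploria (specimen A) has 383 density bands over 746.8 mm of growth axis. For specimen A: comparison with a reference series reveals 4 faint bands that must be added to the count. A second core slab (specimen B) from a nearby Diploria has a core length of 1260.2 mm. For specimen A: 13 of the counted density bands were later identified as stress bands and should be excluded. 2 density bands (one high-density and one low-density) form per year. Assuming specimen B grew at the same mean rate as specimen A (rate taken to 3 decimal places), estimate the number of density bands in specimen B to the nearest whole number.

631 density bands

Specimen A: correcting the raw count gives 383 − 13 + 4 = 374 true density bands.
Specimen A: dividing by 2 density bands per year: 374 / 2 = 187 years.
A: Extension rate ≈ 746.8 / 187 = 3.994 mm/yr.
B spans 1260.2 / 3.994 = 315.52 years; at 2 density bands per year that is 315.52 × 2 ≈ 631 density bands.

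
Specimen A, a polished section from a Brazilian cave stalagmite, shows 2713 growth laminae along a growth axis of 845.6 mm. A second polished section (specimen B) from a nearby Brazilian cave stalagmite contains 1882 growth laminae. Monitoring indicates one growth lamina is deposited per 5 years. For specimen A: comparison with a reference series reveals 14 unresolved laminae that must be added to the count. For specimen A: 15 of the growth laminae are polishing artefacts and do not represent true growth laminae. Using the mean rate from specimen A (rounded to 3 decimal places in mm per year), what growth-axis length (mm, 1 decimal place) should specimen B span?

Specimen A: correcting the raw count gives 2713 − 15 + 14 = 2712 true growth laminae.
Specimen A: 2712 growth laminae at 5 years each span 2712 × 5 = 13560 years.
A: Extension rate ≈ 845.6 / 13560 = 0.062 mm/yr.
Specimen B: at 5 years per growth lamina, 1882 × 5 = 9410 years. B's length ≈ 0.062 × 9410 = 583.4 mm.

583.4 mm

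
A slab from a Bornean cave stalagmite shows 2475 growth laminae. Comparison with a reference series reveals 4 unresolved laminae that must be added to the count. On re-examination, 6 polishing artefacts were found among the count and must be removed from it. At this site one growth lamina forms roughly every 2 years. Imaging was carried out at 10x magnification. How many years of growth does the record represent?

True growth lamina count = 2475 − 6 + 4 = 2473.
At 2 years per growth lamina, 2473 × 2 = 4946 years.

4946 yr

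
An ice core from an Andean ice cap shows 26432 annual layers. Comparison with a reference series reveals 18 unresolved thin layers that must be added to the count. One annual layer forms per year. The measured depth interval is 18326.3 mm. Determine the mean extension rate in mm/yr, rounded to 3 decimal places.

0.693 mm/yr

Correcting the raw count gives 26432 + 18 = 26450 true annual layers.
Mean rate = 18326.3 mm / 26450 years ≈ 0.693 mm/yr.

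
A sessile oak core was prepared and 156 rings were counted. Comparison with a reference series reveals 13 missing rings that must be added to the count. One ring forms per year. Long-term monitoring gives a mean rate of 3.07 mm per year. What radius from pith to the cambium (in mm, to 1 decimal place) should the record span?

Adjusted count: 156 + 13 = 169 rings.
Predicted length = 3.07 mm/year × 169 years = 518.8 mm.

518.8 mm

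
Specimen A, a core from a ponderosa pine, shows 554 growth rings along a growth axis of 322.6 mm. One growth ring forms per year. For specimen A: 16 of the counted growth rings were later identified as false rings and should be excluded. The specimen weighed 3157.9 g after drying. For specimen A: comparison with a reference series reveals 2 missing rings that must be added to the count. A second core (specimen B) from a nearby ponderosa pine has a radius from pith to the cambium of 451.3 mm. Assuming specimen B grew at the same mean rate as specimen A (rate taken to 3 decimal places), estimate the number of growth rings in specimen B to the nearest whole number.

Specimen A: correcting the raw count gives 554 − 16 + 2 = 540 true growth rings.
A: Extension rate ≈ 322.6 / 540 = 0.597 mm per year.
B spans 451.3 / 0.597 = 755.95 years ≈ 756 growth rings.

756 growth rings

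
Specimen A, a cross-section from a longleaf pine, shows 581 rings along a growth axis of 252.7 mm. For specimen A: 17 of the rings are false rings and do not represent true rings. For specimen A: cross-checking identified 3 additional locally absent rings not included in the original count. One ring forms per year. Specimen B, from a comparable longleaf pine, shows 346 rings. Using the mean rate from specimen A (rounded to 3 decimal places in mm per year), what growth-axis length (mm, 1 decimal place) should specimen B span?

154.3 mm

Specimen A: correcting the raw count gives 581 − 17 + 3 = 567 true rings.
A: Extension rate ≈ 252.7 / 567 = 0.446 mm per year.
Length of B = 0.446 × 346 = 154.3 mm.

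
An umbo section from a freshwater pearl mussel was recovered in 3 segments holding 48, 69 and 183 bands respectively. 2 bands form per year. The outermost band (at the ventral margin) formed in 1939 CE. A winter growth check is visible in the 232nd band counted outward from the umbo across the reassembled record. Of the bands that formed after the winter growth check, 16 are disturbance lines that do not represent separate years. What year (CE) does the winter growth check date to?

1913 CE

Total bands = 48 + 69 + 183 = 300.
The winter growth check sits at band 232 from the umbo, so 300 − 232 = 68 bands formed after it.
Excluding 16 false bands: 68 − 16 = 52.
Dividing by 2 bands per year: 52 / 2 = 26 years.
Counting back 26 years from 1939 CE places the winter growth check in 1939 − 26 = 1913 CE.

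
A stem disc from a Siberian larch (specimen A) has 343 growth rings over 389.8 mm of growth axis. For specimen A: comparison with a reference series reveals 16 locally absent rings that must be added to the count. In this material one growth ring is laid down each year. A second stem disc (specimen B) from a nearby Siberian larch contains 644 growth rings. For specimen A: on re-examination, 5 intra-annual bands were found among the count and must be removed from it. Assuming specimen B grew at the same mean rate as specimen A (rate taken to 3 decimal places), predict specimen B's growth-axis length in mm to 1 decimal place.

Specimen A: true growth ring count = 343 − 5 + 16 = 354.
A: Mean rate = 389.8 mm / 354 years ≈ 1.101 mm per year.
For B, 1.101 mm/year × 644 years = 709.0 mm.

709.0 mm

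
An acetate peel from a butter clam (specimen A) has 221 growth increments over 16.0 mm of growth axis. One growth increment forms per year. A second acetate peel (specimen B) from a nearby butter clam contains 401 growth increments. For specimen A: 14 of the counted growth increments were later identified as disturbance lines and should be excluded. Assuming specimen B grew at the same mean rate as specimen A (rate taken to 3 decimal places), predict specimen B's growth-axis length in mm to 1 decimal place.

Specimen A: true growth increment count = 221 − 14 = 207.
A: Extension rate ≈ 16.0 / 207 = 0.077 mm/yr.
B's length ≈ 0.077 × 401 = 30.9 mm.

30.9 mm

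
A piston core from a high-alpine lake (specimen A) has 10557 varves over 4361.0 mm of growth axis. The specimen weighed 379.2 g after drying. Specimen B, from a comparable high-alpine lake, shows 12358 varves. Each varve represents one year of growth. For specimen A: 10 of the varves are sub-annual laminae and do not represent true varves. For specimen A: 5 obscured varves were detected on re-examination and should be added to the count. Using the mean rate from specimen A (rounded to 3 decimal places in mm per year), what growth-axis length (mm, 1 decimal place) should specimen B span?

Specimen A: after corrections the count is 10557 − 10 + 5 = 10552 varves.
A: 4361.0 mm over 10552 years gives 4361.0 / 10552 ≈ 0.413 mm per year.
For B, 0.413 mm/year × 12358 years = 5103.9 mm.

5103.9 mm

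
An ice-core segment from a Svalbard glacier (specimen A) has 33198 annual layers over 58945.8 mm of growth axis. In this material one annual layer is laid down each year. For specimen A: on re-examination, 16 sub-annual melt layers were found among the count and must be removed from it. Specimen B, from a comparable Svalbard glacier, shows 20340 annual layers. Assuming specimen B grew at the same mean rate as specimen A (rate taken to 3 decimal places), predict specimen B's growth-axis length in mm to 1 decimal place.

36123.8 mm

Specimen A: correcting the raw count gives 33198 − 16 = 33182 true annual layers.
A: Extension rate ≈ 58945.8 / 33182 = 1.776 mm/yr.
Length of B = 1.776 × 20340 = 36123.8 mm.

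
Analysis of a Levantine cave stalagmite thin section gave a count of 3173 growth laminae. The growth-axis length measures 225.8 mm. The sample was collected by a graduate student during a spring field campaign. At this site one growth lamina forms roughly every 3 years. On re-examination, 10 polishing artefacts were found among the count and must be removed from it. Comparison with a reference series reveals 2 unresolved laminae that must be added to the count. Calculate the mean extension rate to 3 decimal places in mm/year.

0.024 mm/year

True growth lamina count = 3173 − 10 + 2 = 3165.
3165 growth laminae at 3 years each span 3165 × 3 = 9495 years.
Extension rate ≈ 225.8 / 9495 = 0.024 mm/year.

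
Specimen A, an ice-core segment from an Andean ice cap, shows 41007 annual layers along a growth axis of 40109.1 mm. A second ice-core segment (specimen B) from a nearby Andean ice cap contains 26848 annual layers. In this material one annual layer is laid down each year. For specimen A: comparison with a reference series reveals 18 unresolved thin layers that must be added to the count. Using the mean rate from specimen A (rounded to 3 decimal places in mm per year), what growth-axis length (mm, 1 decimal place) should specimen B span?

Specimen A: adjusted count: 41007 + 18 = 41025 annual layers.
A: Extension rate ≈ 40109.1 / 41025 = 0.978 mm/yr.
For B, 0.978 mm/year × 26848 years = 26257.3 mm.

26257.3 mm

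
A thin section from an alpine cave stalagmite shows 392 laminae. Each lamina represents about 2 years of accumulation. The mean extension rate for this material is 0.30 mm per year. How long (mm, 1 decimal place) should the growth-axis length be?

235.2 mm

At 2 years per lamina, 392 × 2 = 784 years.
Predicted length = 0.30 mm/year × 784 years = 235.2 mm.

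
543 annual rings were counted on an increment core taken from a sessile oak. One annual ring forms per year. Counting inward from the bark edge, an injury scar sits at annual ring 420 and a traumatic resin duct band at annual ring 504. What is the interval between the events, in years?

84 years

Separation: 504 − 420 = 84 annual rings.
That is 84 years at one annual ring per year.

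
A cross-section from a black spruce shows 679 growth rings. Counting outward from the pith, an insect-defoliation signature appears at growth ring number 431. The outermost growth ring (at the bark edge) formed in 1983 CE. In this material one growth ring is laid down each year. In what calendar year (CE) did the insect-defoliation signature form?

1735 CE

The insect-defoliation signature sits at growth ring 431 from the pith, so 679 − 431 = 248 growth rings formed after it.
1983 − 248 = 1735 CE.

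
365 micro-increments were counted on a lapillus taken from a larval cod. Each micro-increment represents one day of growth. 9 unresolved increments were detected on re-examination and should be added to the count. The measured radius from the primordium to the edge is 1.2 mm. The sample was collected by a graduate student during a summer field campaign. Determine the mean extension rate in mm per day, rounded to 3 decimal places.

True micro-increment count = 365 + 9 = 374.
Extension rate ≈ 1.2 / 374 = 0.003 mm per day.

0.003 mm per day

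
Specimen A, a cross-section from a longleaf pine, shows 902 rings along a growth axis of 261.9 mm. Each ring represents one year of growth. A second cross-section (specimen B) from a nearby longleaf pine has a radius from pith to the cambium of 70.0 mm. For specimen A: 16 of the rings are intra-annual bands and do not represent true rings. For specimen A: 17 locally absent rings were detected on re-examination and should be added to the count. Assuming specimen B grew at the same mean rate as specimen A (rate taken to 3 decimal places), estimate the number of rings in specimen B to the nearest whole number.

241 rings

Specimen A: adjusted count: 902 − 16 + 17 = 903 rings.
A: Extension rate ≈ 261.9 / 903 = 0.290 mm per year.
For B, 70.0 / 0.290 = 241.38 years ≈ 241 rings.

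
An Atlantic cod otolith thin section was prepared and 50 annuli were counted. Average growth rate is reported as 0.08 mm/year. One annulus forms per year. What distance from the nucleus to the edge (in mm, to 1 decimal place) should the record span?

The record spans 50 years at 0.08 mm per year.
Predicted length = 0.08 mm/year × 50 years = 4.0 mm.

4.0 mm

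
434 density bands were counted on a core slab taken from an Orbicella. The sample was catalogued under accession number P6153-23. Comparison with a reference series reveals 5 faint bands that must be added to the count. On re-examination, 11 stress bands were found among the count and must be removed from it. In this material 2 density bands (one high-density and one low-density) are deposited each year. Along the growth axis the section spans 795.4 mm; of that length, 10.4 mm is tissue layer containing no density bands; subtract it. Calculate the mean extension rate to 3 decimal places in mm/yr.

Correcting the raw count gives 434 − 11 + 5 = 428 true density bands.
Dividing by 2 density bands per year: 428 / 2 = 214 years.
Removing the 10.4 mm offcut leaves 795.4 − 10.4 = 785.0 mm.
Mean rate = 785.0 mm / 214 years ≈ 3.668 mm/yr.

3.668 mm/yr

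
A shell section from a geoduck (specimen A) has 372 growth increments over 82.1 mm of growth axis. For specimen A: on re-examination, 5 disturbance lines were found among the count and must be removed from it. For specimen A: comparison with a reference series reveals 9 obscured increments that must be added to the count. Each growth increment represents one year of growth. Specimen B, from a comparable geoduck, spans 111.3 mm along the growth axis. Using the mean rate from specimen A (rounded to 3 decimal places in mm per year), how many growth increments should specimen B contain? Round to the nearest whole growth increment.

511 growth increments

Specimen A: correcting the raw count gives 372 − 5 + 9 = 376 true growth increments.
A: Extension rate ≈ 82.1 / 376 = 0.218 mm/yr.
B spans 111.3 / 0.218 = 510.55 years ≈ 511 growth increments.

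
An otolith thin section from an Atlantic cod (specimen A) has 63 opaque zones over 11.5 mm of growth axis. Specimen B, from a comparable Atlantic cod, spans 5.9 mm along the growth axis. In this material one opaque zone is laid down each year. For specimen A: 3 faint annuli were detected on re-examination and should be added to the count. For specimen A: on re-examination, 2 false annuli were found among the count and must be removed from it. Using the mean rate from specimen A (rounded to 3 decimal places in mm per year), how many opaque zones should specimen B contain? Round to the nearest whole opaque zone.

33 opaque zones

Specimen A: adjusted count: 63 − 2 + 3 = 64 opaque zones.
A: Extension rate ≈ 11.5 / 64 = 0.180 mm per year.
B spans 5.9 / 0.180 = 32.78 years ≈ 33 opaque zones.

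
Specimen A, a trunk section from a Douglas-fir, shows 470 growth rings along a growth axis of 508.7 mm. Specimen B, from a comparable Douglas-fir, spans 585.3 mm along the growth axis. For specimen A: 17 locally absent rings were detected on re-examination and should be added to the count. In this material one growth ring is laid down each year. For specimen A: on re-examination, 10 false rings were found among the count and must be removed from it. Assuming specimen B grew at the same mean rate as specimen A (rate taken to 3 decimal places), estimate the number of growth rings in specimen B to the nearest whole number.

549 growth rings

Specimen A: correcting the raw count gives 470 − 10 + 17 = 477 true growth rings.
A: 508.7 mm over 477 years gives 508.7 / 477 ≈ 1.066 mm/yr.
Specimen B: 585.3 mm / 1.066 mm per year = 549.06 years ≈ 549 growth rings.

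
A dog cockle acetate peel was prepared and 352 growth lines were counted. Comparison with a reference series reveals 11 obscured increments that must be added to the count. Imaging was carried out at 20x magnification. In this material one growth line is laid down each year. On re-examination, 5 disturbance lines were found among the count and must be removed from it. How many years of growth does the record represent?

Adjusted count: 352 − 5 + 11 = 358 growth lines.
One growth line per year makes the duration 358 years.

358 years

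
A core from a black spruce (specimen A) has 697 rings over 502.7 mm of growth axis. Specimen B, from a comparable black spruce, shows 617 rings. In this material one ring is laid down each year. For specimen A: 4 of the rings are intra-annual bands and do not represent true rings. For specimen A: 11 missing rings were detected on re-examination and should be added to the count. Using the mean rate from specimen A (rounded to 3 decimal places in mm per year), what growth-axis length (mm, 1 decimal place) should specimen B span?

Specimen A: true ring count = 697 − 4 + 11 = 704.
A: Extension rate ≈ 502.7 / 704 = 0.714 mm/year.
B's length ≈ 0.714 × 617 = 440.5 mm.

440.5 mm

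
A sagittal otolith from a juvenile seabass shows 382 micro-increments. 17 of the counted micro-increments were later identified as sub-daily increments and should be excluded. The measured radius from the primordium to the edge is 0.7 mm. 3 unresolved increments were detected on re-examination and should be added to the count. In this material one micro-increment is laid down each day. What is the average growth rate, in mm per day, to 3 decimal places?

True micro-increment count = 382 − 17 + 3 = 368.
Extension rate ≈ 0.7 / 368 = 0.002 mm per day.

0.002 mm per day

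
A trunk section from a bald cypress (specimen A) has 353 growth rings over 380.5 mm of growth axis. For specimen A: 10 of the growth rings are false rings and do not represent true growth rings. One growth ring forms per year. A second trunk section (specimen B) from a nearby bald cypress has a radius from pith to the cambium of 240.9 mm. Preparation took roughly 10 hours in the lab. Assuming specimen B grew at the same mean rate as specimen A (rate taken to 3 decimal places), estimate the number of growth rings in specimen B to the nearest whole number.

Specimen A: adjusted count: 353 − 10 = 343 growth rings.
A: 380.5 mm over 343 years gives 380.5 / 343 ≈ 1.109 mm per year.
For B, 240.9 / 1.109 = 217.22 years ≈ 217 growth rings.

217 growth rings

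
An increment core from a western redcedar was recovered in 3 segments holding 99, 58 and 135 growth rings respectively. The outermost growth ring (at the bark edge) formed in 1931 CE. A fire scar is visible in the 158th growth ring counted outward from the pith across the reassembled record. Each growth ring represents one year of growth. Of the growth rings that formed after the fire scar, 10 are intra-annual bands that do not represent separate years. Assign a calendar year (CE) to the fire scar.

Total growth rings = 99 + 58 + 135 = 292.
The fire scar sits at growth ring 158 from the pith, so 292 − 158 = 134 growth rings formed after it.
Removing the 10 false growth rings leaves 134 − 10 = 124 true growth rings beyond the fire scar.
1931 − 124 = 1807 CE.

1807 CE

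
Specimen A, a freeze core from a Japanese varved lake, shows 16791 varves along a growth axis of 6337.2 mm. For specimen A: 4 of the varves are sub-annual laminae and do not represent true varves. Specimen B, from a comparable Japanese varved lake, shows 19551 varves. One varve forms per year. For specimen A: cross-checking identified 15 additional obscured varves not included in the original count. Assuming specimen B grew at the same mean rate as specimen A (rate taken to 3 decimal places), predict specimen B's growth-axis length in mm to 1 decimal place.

7370.7 mm

Specimen A: after corrections the count is 16791 − 4 + 15 = 16802 varves.
A: 6337.2 mm over 16802 years gives 6337.2 / 16802 ≈ 0.377 mm/year.
For B, 0.377 mm/year × 19551 years = 7370.7 mm.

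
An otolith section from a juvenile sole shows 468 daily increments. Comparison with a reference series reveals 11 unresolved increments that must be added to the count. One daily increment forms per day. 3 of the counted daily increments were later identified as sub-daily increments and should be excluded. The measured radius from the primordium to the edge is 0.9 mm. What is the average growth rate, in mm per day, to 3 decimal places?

After corrections the count is 468 − 3 + 11 = 476 daily increments.
Mean rate = 0.9 mm / 476 days ≈ 0.002 mm per day.

0.002 mm per day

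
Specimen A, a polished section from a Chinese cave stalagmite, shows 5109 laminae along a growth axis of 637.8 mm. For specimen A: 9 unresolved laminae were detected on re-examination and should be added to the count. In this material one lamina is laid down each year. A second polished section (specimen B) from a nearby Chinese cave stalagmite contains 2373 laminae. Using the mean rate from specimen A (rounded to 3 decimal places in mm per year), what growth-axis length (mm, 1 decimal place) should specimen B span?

Specimen A: correcting the raw count gives 5109 + 9 = 5118 true laminae.
A: Mean rate = 637.8 mm / 5118 years ≈ 0.125 mm/yr.
Length of B = 0.125 × 2373 = 296.6 mm.

296.6 mm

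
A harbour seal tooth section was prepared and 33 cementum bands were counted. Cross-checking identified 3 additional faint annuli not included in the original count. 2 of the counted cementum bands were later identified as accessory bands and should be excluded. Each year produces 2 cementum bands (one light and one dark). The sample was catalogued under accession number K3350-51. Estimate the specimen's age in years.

17 yr

Adjusted count: 33 − 2 + 3 = 34 cementum bands.
Dividing by 2 cementum bands per year: 34 / 2 = 17 years.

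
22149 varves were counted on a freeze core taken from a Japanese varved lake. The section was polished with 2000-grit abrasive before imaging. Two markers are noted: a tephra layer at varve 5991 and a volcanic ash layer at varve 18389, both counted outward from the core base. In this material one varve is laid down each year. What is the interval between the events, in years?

18389 − 5991 = 12398 varves lie between the two events.
One varve per year makes the interval 12398 years.

12398 yr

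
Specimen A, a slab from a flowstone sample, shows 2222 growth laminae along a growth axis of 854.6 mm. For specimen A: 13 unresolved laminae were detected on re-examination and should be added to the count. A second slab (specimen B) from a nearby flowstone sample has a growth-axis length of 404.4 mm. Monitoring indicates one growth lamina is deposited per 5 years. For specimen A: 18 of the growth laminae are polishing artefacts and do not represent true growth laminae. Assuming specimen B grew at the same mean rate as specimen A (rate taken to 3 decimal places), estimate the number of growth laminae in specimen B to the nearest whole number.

Specimen A: true growth lamina count = 2222 − 18 + 13 = 2217.
Specimen A: multiplying by 5 years per growth lamina: 2217 × 5 = 11085 years.
A: 854.6 mm over 11085 years gives 854.6 / 11085 ≈ 0.077 mm/year.
For B, 404.4 / 0.077 = 5251.95 years; at 5 years per growth lamina that is 5251.95 / 5 ≈ 1050 growth laminae.

1050 growth laminae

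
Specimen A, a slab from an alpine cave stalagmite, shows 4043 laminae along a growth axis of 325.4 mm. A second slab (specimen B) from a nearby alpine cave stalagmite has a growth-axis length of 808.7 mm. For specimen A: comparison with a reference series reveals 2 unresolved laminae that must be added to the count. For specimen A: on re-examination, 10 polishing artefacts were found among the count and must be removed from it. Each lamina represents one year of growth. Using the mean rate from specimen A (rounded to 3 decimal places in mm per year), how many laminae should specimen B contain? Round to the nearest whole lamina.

9984 laminae

Specimen A: after corrections the count is 4043 − 10 + 2 = 4035 laminae.
A: Mean rate = 325.4 mm / 4035 years ≈ 0.081 mm/year.
Specimen B: 808.7 mm / 0.081 mm per year = 9983.95 years ≈ 9984 laminae.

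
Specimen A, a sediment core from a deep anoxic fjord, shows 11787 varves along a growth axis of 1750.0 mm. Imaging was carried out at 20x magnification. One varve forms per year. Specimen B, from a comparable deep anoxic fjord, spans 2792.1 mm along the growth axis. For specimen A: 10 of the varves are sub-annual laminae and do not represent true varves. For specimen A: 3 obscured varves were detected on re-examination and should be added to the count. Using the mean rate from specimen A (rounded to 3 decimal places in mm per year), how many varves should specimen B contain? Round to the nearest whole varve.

Specimen A: correcting the raw count gives 11787 − 10 + 3 = 11780 true varves.
A: Extension rate ≈ 1750.0 / 11780 = 0.149 mm per year.
For B, 2792.1 / 0.149 = 18738.93 years ≈ 18739 varves.

18739 varves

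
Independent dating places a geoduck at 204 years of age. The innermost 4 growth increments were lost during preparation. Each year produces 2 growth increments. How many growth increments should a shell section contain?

404 growth increments

With 2 growth increments per year, 204 years would produce 204 × 2 = 408 growth increments.
Subtracting the 4 growth increments not captured gives 408 − 4 = 404 growth increments in the record.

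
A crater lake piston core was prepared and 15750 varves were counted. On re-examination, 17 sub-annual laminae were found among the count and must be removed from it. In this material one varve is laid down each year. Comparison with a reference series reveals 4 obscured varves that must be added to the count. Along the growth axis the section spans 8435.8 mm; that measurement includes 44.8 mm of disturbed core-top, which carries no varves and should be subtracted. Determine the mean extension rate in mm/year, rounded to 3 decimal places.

After corrections the count is 15750 − 17 + 4 = 15737 varves.
The growth record spans 8435.8 − 44.8 = 8391.0 mm.
Mean rate = 8391.0 mm / 15737 years ≈ 0.533 mm/year.

0.533 mm/year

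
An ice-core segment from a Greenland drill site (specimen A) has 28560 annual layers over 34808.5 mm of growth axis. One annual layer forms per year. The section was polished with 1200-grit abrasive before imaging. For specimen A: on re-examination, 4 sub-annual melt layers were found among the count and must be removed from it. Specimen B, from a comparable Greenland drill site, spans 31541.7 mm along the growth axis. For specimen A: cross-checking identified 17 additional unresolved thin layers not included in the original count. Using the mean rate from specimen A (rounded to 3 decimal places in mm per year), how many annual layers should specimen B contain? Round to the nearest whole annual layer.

25896 annual layers

Specimen A: true annual layer count = 28560 − 4 + 17 = 28573.
A: Extension rate ≈ 34808.5 / 28573 = 1.218 mm per year.
Specimen B: 31541.7 mm / 1.218 mm per year = 25896.31 years ≈ 25896 annual layers.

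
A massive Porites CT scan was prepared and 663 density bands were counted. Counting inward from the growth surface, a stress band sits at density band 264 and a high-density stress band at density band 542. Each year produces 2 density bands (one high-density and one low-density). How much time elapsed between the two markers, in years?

139 yr

542 − 264 = 278 density bands lie between the two events.
Dividing by 2 density bands per year: 278 / 2 = 139 years.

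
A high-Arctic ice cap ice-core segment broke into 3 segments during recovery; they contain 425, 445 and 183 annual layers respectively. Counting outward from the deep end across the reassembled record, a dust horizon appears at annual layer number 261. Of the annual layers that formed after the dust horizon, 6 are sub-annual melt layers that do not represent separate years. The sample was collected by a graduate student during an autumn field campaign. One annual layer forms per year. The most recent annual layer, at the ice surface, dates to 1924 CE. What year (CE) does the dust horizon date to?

1138 CE

Total annual layers = 425 + 445 + 183 = 1053.
1053 − 261 = 792 annual layers lie beyond the dust horizon toward the ice surface.
Removing the 6 false annual layers leaves 792 − 6 = 786 true annual layers beyond the dust horizon.
1924 − 786 = 1138 CE.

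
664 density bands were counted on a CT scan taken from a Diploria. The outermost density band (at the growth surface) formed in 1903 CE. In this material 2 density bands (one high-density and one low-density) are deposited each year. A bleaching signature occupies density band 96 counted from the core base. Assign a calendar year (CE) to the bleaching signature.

The bleaching signature sits at density band 96 from the core base, so 664 − 96 = 568 density bands formed after it.
Dividing by 2 density bands per year: 568 / 2 = 284 years.
1903 − 284 = 1619 CE.

1619 CE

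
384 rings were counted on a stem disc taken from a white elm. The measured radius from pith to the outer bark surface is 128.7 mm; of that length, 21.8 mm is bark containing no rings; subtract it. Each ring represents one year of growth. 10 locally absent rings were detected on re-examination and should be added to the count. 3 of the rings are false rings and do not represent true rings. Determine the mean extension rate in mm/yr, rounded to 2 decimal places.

Correcting the raw count gives 384 − 3 + 10 = 391 true rings.
Removing the 21.8 mm offcut leaves 128.7 − 21.8 = 106.9 mm.
Mean rate = 106.9 mm / 391 years ≈ 0.27 mm/yr.

0.27 mm/yr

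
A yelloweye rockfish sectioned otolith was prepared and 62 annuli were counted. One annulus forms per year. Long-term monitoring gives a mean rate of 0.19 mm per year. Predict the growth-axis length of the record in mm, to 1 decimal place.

11.8 mm

62 years of growth are recorded.
Predicted length = 0.19 mm/year × 62 years = 11.8 mm.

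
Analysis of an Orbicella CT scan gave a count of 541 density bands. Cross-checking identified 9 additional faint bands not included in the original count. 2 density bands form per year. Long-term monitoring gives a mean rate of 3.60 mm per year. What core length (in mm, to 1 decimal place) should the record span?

990.0 mm

True density band count = 541 + 9 = 550.
Dividing by 2 density bands per year: 550 / 2 = 275 years.
275 years at 3.60 mm/year gives 3.60 × 275 = 990.0 mm.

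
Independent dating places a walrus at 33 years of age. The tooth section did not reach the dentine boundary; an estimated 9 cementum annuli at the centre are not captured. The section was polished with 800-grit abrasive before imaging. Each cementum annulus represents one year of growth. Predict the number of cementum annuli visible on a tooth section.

24 cementum annuli

One cementum annulus per year gives 33 cementum annuli over 33 years.
33 − 9 missed = 24 cementum annuli expected in the prepared section.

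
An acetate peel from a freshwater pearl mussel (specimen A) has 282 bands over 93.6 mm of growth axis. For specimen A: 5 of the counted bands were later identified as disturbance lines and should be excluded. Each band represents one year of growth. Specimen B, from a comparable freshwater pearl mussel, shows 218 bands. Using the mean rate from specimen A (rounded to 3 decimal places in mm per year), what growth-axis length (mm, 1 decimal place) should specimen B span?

Specimen A: after corrections the count is 282 − 5 = 277 bands.
A: Extension rate ≈ 93.6 / 277 = 0.338 mm/yr.
B's length ≈ 0.338 × 218 = 73.7 mm.

73.7 mm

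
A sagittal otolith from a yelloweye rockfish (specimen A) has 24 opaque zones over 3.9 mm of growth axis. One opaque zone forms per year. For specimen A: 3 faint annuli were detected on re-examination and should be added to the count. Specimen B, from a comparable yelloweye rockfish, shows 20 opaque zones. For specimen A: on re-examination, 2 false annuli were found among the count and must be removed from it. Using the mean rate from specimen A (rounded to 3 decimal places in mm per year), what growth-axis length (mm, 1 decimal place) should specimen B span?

3.1 mm

Specimen A: after corrections the count is 24 − 2 + 3 = 25 opaque zones.
A: Mean rate = 3.9 mm / 25 years ≈ 0.156 mm/year.
B's length ≈ 0.156 × 20 = 3.1 mm.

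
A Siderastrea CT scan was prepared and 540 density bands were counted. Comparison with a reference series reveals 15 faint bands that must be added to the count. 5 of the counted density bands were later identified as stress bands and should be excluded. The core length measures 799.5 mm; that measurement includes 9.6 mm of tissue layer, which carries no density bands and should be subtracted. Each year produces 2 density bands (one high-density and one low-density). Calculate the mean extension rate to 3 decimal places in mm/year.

Adjusted count: 540 − 5 + 15 = 550 density bands.
Dividing by 2 density bands per year: 550 / 2 = 275 years.
Removing the 9.6 mm offcut leaves 799.5 − 9.6 = 789.9 mm.
Extension rate ≈ 789.9 / 275 = 2.872 mm/year.

2.872 mm/year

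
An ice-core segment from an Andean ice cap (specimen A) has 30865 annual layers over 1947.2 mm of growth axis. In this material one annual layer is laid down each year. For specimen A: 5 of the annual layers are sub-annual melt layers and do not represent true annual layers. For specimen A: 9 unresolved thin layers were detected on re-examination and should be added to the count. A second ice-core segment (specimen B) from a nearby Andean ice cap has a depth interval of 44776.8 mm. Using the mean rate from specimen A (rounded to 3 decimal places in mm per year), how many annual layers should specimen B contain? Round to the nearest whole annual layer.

710743 annual layers

Specimen A: correcting the raw count gives 30865 − 5 + 9 = 30869 true annual layers.
A: Mean rate = 1947.2 mm / 30869 years ≈ 0.063 mm/yr.
B spans 44776.8 / 0.063 = 710742.86 years ≈ 710743 annual layers.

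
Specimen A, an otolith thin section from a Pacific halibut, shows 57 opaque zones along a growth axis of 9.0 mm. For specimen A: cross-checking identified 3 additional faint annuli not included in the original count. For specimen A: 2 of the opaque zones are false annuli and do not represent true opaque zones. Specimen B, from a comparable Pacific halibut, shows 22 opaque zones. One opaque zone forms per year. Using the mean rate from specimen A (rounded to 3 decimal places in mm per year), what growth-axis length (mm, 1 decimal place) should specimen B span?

Specimen A: correcting the raw count gives 57 − 2 + 3 = 58 true opaque zones.
A: Mean rate = 9.0 mm / 58 years ≈ 0.155 mm/year.
For B, 0.155 mm/year × 22 years = 3.4 mm.

3.4 mm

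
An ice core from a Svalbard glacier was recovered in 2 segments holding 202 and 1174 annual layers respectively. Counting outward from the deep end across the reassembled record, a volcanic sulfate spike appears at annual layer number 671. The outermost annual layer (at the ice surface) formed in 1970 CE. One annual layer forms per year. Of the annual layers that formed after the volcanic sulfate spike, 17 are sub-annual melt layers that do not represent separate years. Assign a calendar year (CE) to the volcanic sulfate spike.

Total annual layers = 202 + 1174 = 1376.
Between annual layer 671 and the ice surface there are 1376 − 671 = 705 annual layers.
Removing the 17 false annual layers leaves 705 − 17 = 688 true annual layers beyond the volcanic sulfate spike.
1970 − 688 = 1282 CE.

1282 CE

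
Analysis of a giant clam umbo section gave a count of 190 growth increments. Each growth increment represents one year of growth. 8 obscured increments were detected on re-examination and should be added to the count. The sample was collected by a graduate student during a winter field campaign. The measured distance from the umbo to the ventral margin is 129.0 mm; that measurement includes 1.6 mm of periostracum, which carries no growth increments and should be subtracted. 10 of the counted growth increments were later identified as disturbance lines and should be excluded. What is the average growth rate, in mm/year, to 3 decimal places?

0.678 mm/year

Correcting the raw count gives 190 − 10 + 8 = 188 true growth increments.
Removing the 1.6 mm offcut leaves 129.0 − 1.6 = 127.4 mm.
Extension rate ≈ 127.4 / 188 = 0.678 mm/year.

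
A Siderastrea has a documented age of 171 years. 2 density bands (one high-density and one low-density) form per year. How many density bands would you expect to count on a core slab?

171 years at 2 density bands per year gives 171 × 2 = 342 density bands.
So 342 density bands should be present.

342 density bands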